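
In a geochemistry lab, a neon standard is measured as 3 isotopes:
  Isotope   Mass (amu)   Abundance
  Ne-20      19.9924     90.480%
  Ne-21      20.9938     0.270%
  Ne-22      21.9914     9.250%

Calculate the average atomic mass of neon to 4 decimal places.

The abundance-weighted mean is 0.90480 × 19.9924 + 0.00270 × 20.9938 + 0.09250 × 21.9914
= 18.08912 + 0.05668 + 2.03420 = 20.18000 amu

20.1800 amu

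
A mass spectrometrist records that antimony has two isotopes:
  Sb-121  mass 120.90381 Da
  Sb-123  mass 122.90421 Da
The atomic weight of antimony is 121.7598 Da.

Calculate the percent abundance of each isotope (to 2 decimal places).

Let x be the fractional abundance of Sb-121; then Sb-123 has abundance 1 − x.
120.90381·x + 122.90421·(1 − x) = 121.7598
(120.90381 − 122.90421)·x = 121.7598 − 122.90421
x = -1.14441 / -2.00040 = 0.57209 → 57.21% Sb-121, 42.79% Sb-123.

Sb-121: 57.21%, Sb-123: 42.79%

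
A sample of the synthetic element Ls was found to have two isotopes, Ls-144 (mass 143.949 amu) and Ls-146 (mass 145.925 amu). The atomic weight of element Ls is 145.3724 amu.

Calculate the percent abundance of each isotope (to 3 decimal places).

Ls-144: 27.966%, Ls-146: 72.034%

Writing the weighted mean with unknown fraction x of Ls-144:
143.949·x + 145.925·(1 − x) = 145.3724
(143.949 − 145.925)·x = 145.3724 − 145.925
x = -0.5526 / -1.976 = 0.27966 → 27.966% Ls-144, 72.034% Ls-146.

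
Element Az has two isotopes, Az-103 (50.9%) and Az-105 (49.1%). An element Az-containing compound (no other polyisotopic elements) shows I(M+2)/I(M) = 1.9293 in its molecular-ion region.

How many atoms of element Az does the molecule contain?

2

For n independent Az atoms, I(M+2)/I(M) = n · (abundance Az-105) / (abundance Az-103) = n · 0.491/0.509.
n = 1.9293 × 0.509/0.491 = 2.00 ≈ 2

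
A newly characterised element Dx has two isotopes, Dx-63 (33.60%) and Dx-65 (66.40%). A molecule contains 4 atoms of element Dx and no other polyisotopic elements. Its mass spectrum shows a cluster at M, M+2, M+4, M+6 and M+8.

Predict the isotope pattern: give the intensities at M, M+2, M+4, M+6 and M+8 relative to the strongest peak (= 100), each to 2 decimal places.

Expanding (0.3360 + 0.6640)^4:
P(M) = 0.3360^4 = 0.012746
P(M+2) = 4 × 0.3360^3 × 0.6640^1 = 0.100750
P(M+4) = 6 × 0.3360^2 × 0.6640^2 = 0.298652
P(M+6) = 4 × 0.3360^1 × 0.6640^3 = 0.393463
P(M+8) = 0.6640^4 = 0.194389
The M+6 peak is largest (0.393463); scaling to 100 gives 3.24 : 25.61 : 75.90 : 100.00 : 49.40.

3.24 : 25.61 : 75.90 : 100.00 : 49.40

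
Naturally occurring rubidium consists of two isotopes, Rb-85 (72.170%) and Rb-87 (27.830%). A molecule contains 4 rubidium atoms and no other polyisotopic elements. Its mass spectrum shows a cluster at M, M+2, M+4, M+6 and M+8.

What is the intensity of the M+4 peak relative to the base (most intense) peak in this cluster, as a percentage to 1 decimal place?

57.8%

(0.72170 + 0.27830)^4 gives M 0.2713, M+2 0.4184, M+4 0.2420, M+6 0.0622, M+8 0.0060; the largest is M+2.
P(M+2) = C(4,1) × 0.72170^3 × 0.27830^1 = 4 × 0.37589809 × 0.2783 = 0.418450 (base)
P(M+4) = C(4,2) × 0.72170^2 × 0.27830^2 = 6 × 0.52085089 × 0.07745089 = 0.242042
Relative intensity = 0.242042 / 0.418450 × 100 = 57.8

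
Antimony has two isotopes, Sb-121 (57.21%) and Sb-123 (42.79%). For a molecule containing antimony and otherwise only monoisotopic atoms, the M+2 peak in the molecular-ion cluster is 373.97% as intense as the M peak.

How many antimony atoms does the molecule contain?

5

With n Sb atoms, P(M+2)/P(M) = C(n,1)·p^(n−1)q / p^n = n·q/p = n · 0.4279/0.5721.
n = 3.7397 × 0.5721/0.4279 = 5.00 ≈ 5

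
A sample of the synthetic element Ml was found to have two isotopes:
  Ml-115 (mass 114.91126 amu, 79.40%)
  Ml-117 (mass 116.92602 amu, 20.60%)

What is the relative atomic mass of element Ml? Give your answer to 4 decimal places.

115.3263 amu

Ar = Σ fᵢ·mᵢ = 0.7940 × 114.91126 + 0.2060 × 116.92602
= 91.239540 + 24.086760 = 115.326300 amu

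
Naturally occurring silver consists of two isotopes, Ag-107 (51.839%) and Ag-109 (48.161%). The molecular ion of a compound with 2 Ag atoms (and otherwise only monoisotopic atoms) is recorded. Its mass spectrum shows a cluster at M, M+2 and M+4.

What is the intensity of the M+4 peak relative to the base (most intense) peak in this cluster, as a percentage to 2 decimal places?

46.45%

Binomial terms of (0.51839 + 0.48161)^2: M 0.2687, M+2 0.4993, M+4 0.2319 → M+2 is the base peak.
P(M+2) = C(2,1) × 0.51839^1 × 0.48161^1 = 2 × 0.51839 × 0.48161 = 0.499324 (base)
P(M+4) = C(2,2) × 0.51839^0 × 0.48161^2 = 1 × 1.0000 × 0.23194819 = 0.231948
Relative intensity = 0.231948 / 0.499324 × 100 = 46.45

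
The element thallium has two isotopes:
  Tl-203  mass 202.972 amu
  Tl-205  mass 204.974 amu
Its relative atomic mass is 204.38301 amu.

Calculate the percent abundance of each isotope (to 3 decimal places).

Let x be the fractional abundance of Tl-203; then Tl-205 has abundance 1 − x.
202.972·x + 204.974·(1 − x) = 204.38301
(202.972 − 204.974)·x = 204.38301 − 204.974
x = -0.59099 / -2.002 = 0.29520 → 29.520% Tl-203, 70.480% Tl-205.

Tl-203: 29.520%, Tl-205: 70.480%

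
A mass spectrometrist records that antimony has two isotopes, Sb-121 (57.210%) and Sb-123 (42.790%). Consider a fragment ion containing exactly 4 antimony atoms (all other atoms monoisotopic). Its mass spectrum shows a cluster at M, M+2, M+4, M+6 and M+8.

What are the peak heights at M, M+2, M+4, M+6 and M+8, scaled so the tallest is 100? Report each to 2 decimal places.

Each Sb atom is independently Sb-121 (p = 0.57210) or Sb-123 (q = 0.42790); the cluster is the binomial expansion (p + q)^4.
P(M) = 0.57210^4 = 0.107124
P(M+2) = 4 × 0.57210^3 × 0.42790^1 = 0.320493
P(M+4) = 6 × 0.57210^2 × 0.42790^2 = 0.359567
P(M+6) = 4 × 0.57210^1 × 0.42790^3 = 0.179291
P(M+8) = 0.42790^4 = 0.033525
The M+4 peak is largest (0.359567); scaling to 100 gives 29.79 : 89.13 : 100.00 : 49.86 : 9.32.

29.79 : 89.13 : 100.00 : 49.86 : 9.32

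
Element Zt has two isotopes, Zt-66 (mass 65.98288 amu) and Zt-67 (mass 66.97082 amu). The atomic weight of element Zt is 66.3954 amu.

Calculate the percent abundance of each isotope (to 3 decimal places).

Zt-66: 58.244%, Zt-67: 41.756%

Writing the weighted mean with unknown fraction x of Zt-66:
65.98288·x + 66.97082·(1 − x) = 66.3954
(65.98288 − 66.97082)·x = 66.3954 − 66.97082
x = -0.57542 / -0.98794 = 0.58244 → 58.244% Zt-66, 41.756% Zt-67.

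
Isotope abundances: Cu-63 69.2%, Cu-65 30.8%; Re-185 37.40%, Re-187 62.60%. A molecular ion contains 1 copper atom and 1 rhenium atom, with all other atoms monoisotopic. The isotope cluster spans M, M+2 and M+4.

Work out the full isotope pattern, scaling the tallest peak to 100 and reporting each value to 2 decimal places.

Copper pattern (n=1): 0.6920 : 0.3080
Rhenium pattern (n=1): 0.3740 : 0.6260
Convolve the two distributions (both contribute in 2-u steps):
  M: 0.6920×0.3740 = 0.258808
  M+2: 0.6920×0.6260 + 0.3080×0.3740 = 0.548384
  M+4: 0.3080×0.6260 = 0.192808
Scale to base peak (0.548384) = 100: 47.19 : 100.00 : 35.16

47.19 : 100.00 : 35.16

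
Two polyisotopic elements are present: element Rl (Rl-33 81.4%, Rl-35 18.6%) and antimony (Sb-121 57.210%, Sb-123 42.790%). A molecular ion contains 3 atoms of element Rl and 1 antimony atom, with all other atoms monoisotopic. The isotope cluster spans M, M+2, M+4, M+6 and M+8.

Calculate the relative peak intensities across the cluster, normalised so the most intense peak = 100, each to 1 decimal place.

Element Rl pattern (n=3): 0.53935314 : 0.36972857 : 0.08448343 : 0.00643486
Antimony pattern (n=1): 0.5721 : 0.4279
Convolve the two distributions (both contribute in 2-u steps):
  M: 0.53935314×0.5721 = 0.308564
  M+2: 0.53935314×0.4279 + 0.36972857×0.5721 = 0.442311
  M+4: 0.36972857×0.4279 + 0.08448343×0.5721 = 0.206540
  M+6: 0.08448343×0.4279 + 0.00643486×0.5721 = 0.039832
  M+8: 0.00643486×0.4279 = 0.002753
Scale to base peak (0.442311) = 100: 69.8 : 100.0 : 46.7 : 9.0 : 0.6

69.8 : 100.0 : 46.7 : 9.0 : 0.6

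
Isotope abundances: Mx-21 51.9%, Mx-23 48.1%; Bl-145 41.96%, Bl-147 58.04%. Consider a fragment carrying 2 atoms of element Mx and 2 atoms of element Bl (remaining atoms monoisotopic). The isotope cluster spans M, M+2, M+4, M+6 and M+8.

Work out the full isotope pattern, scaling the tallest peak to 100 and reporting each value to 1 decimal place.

Element Mx pattern (n=2): 0.269361 : 0.499278 : 0.231361
Element Bl pattern (n=2): 0.17606416 : 0.48707168 : 0.33686416
Convolve the two distributions (both contribute in 2-u steps):
  M: 0.269361×0.17606416 = 0.047425
  M+2: 0.269361×0.48707168 + 0.499278×0.17606416 = 0.219103
  M+4: 0.269361×0.33686416 + 0.499278×0.48707168 + 0.231361×0.17606416 = 0.374657
  M+6: 0.499278×0.33686416 + 0.231361×0.48707168 = 0.280878
  M+8: 0.231361×0.33686416 = 0.077937
Scale to base peak (0.374657) = 100: 12.7 : 58.5 : 100.0 : 75.0 : 20.8

12.7 : 58.5 : 100.0 : 75.0 : 20.8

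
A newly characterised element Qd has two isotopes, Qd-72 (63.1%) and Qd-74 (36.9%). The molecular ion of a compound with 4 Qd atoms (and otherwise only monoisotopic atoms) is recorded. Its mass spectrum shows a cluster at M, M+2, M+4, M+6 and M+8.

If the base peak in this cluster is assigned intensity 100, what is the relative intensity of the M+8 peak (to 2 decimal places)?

5.00

Term probabilities: M 0.1585, M+2 0.3708, M+4 0.3253, M+6 0.1268, M+8 0.0185. Base peak = M+2.
P(M+2) = C(4,1) × 0.631^3 × 0.369^1 = 4 × 0.25123959 × 0.3690 = 0.370830 (base)
P(M+8) = C(4,4) × 0.631^0 × 0.369^4 = 1 × 1.0000 × 0.01853982 = 0.018540
Relative intensity = 0.018540 / 0.370830 × 100 = 5.00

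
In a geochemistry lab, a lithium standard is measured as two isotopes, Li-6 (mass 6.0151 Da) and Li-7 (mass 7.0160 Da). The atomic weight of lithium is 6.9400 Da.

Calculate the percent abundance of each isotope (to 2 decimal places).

Li-6: 7.59%, Li-7: 92.41%

Writing the weighted mean with unknown fraction x of Li-6:
6.0151·x + 7.0160·(1 − x) = 6.9400
(6.0151 − 7.0160)·x = 6.9400 − 7.0160
x = -0.0760 / -1.0009 = 0.07593 → 7.59% Li-6, 92.41% Li-7.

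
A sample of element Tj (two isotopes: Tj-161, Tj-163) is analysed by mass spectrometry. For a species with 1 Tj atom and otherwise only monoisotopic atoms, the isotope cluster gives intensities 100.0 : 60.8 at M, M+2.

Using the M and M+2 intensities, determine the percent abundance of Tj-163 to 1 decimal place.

Write p for the Tj-161 fraction. I(M+2)/I(M) = [C(1,1)·p^0·(1−p)] / p^1 = 1·(1−p)/p = 60.8/100.0 = 0.6080
(1−p)/p = 0.6080/1 = 0.6080  ⇒  p = 1/(1 + 0.6080) = 0.6219
Tj-161: 62.2%, Tj-163: 37.8%.

37.8%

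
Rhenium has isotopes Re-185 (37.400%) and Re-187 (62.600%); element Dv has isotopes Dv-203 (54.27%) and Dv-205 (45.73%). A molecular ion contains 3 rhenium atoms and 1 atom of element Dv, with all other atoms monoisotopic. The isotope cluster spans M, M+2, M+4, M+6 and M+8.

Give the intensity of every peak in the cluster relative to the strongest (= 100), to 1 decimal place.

7.9 : 46.4 : 100.0 : 93.2 : 31.3

Rhenium pattern (n=3): 0.05231362 : 0.26268713 : 0.43968487 : 0.24531438
Element Dv pattern (n=1): 0.5427 : 0.4573
Convolve the two distributions (both contribute in 2-u steps):
  M: 0.05231362×0.5427 = 0.028391
  M+2: 0.05231362×0.4573 + 0.26268713×0.5427 = 0.166483
  M+4: 0.26268713×0.4573 + 0.43968487×0.5427 = 0.358744
  M+6: 0.43968487×0.4573 + 0.24531438×0.5427 = 0.334200
  M+8: 0.24531438×0.4573 = 0.112182
Scale to base peak (0.358744) = 100: 7.9 : 46.4 : 100.0 : 93.2 : 31.3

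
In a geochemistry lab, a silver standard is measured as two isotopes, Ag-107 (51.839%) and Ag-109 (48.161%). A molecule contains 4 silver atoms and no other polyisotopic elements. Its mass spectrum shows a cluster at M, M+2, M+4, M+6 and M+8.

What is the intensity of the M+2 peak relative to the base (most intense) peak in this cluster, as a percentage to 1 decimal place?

Term probabilities: M 0.0722, M+2 0.2684, M+4 0.3740, M+6 0.2316, M+8 0.0538. Base peak = M+4.
P(M+4) = C(4,2) × 0.51839^2 × 0.48161^2 = 6 × 0.26872819 × 0.23194819 = 0.373986 (base)
P(M+2) = C(4,1) × 0.51839^3 × 0.48161^1 = 4 × 0.13930601 × 0.48161 = 0.268365
Relative intensity = 0.268365 / 0.373986 × 100 = 71.8

71.8%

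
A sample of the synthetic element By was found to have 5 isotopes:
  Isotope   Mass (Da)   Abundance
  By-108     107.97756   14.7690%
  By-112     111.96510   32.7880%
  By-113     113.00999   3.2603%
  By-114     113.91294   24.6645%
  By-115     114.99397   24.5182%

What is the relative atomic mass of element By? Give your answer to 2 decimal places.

The abundance-weighted mean is 0.147690 × 107.97756 + 0.327880 × 111.96510 + 0.032603 × 113.00999 + 0.246645 × 113.91294 + 0.245182 × 114.99397
= 15.947206 + 36.711117 + 3.684465 + 28.096057 + 28.194452 = 112.633297 Da

112.63 Da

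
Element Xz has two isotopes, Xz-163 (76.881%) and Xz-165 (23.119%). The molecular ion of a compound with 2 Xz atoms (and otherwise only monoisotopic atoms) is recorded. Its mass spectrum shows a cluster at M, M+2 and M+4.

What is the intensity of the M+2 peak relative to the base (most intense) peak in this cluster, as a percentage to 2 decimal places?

60.14%

Term probabilities: M 0.5911, M+2 0.3555, M+4 0.0534. Base peak = M.
P(M) = C(2,0) × 0.76881^2 × 0.23119^0 = 1 × 0.59106882 × 1.0000 = 0.591069 (base)
P(M+2) = C(2,1) × 0.76881^1 × 0.23119^1 = 2 × 0.76881 × 0.23119 = 0.355482
Relative intensity = 0.355482 / 0.591069 × 100 = 60.14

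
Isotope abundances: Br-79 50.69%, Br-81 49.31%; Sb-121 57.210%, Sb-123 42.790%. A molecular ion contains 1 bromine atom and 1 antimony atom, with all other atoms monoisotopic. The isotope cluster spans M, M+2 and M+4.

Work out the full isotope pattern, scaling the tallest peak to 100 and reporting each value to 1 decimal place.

Bromine pattern (n=1): 0.5069 : 0.4931
Antimony pattern (n=1): 0.5721 : 0.4279
Convolve the two distributions (both contribute in 2-u steps):
  M: 0.5069×0.5721 = 0.289997
  M+2: 0.5069×0.4279 + 0.4931×0.5721 = 0.499005
  M+4: 0.4931×0.4279 = 0.210997
Scale to base peak (0.499005) = 100: 58.1 : 100.0 : 42.3

58.1 : 100.0 : 42.3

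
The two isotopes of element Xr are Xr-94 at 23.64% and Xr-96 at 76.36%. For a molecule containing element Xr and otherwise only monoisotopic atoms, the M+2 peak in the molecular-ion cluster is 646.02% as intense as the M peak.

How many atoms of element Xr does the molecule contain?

2

The M+2/M ratio from n Xr atoms is n · q/p = n · 0.7636/0.2364.
n = 6.4602 × 0.2364/0.7636 = 2.00 ≈ 2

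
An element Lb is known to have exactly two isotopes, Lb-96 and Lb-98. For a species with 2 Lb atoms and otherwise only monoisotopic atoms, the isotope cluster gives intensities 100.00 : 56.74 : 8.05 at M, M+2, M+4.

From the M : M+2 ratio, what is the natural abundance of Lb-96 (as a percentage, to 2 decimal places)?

Write p for the Lb-96 fraction. I(M+2)/I(M) = [C(2,1)·p^1·(1−p)] / p^2 = 2·(1−p)/p = 56.74/100.00 = 0.5674
(1−p)/p = 0.5674/2 = 0.2837  ⇒  p = 1/(1 + 0.2837) = 0.7790
Lb-96: 77.90%, Lb-98: 22.10%.

77.90%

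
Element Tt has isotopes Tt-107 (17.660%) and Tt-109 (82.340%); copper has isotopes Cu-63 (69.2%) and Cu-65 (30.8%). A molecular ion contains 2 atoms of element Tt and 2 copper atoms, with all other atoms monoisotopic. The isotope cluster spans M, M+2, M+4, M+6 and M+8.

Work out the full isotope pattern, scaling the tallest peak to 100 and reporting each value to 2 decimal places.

Element Tt pattern (n=2): 0.03118756 : 0.29082488 : 0.67798756
Copper pattern (n=2): 0.478864 : 0.426272 : 0.094864
Convolve the two distributions (both contribute in 2-u steps):
  M: 0.03118756×0.478864 = 0.014935
  M+2: 0.03118756×0.426272 + 0.29082488×0.478864 = 0.152560
  M+4: 0.03118756×0.094864 + 0.29082488×0.426272 + 0.67798756×0.478864 = 0.451593
  M+6: 0.29082488×0.094864 + 0.67798756×0.426272 = 0.316596
  M+8: 0.67798756×0.094864 = 0.064317
Scale to base peak (0.451593) = 100: 3.31 : 33.78 : 100.00 : 70.11 : 14.24

3.31 : 33.78 : 100.00 : 70.11 : 14.24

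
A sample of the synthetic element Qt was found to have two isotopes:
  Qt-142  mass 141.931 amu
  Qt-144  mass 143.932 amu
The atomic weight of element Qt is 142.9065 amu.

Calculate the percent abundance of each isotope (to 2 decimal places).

Qt-142: 51.25%, Qt-144: 48.75%

Writing the weighted mean with unknown fraction x of Qt-142:
141.931·x + 143.932·(1 − x) = 142.9065
(141.931 − 143.932)·x = 142.9065 − 143.932
x = -1.0255 / -2.001 = 0.51249 → 51.25% Qt-142, 48.75% Qt-144.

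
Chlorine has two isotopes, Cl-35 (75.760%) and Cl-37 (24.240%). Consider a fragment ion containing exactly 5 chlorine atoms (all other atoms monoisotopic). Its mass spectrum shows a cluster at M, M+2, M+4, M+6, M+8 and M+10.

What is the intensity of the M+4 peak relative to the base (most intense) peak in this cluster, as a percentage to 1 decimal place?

(0.75760 + 0.24240)^5 gives M 0.2496, M+2 0.3993, M+4 0.2555, M+6 0.0817, M+8 0.0131, M+10 0.0008; the largest is M+2.
P(M+2) = C(5,1) × 0.75760^4 × 0.24240^1 = 5 × 0.32942751 × 0.2424 = 0.399266 (base)
P(M+4) = C(5,2) × 0.75760^3 × 0.24240^2 = 10 × 0.4348304 × 0.05875776 = 0.255497
Relative intensity = 0.255497 / 0.399266 × 100 = 64.0

64.0%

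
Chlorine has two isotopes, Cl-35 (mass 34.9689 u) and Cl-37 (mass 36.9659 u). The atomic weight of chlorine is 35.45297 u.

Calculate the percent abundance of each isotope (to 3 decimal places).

Writing the weighted mean with unknown fraction x of Cl-35:
34.9689·x + 36.9659·(1 − x) = 35.45297
(34.9689 − 36.9659)·x = 35.45297 − 36.9659
x = -1.51293 / -1.9970 = 0.75760 → 75.760% Cl-35, 24.240% Cl-37.

Cl-35: 75.760%, Cl-37: 24.240%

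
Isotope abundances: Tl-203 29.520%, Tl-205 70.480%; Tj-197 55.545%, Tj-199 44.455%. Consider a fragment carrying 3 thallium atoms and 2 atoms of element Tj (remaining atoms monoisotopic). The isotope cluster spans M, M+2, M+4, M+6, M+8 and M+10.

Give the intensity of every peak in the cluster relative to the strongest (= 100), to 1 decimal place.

Thallium pattern (n=3): 0.02572463 : 0.18425524 : 0.43991564 : 0.35010449
Element Tj pattern (n=2): 0.3085247 : 0.4938506 : 0.1976247
Convolve the two distributions (both contribute in 2-u steps):
  M: 0.02572463×0.3085247 = 0.007937
  M+2: 0.02572463×0.4938506 + 0.18425524×0.3085247 = 0.069551
  M+4: 0.02572463×0.1976247 + 0.18425524×0.4938506 + 0.43991564×0.3085247 = 0.231803
  M+6: 0.18425524×0.1976247 + 0.43991564×0.4938506 + 0.35010449×0.3085247 = 0.361682
  M+8: 0.43991564×0.1976247 + 0.35010449×0.4938506 = 0.259838
  M+10: 0.35010449×0.1976247 = 0.069189
Scale to base peak (0.361682) = 100: 2.2 : 19.2 : 64.1 : 100.0 : 71.8 : 19.1

2.2 : 19.2 : 64.1 : 100.0 : 71.8 : 19.1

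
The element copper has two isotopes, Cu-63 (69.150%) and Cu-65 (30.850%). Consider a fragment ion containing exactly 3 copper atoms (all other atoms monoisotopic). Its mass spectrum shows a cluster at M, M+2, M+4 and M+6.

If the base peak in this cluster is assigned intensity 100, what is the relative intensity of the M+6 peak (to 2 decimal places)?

6.63

Binomial terms of (0.69150 + 0.30850)^3: M 0.3307, M+2 0.4425, M+4 0.1974, M+6 0.0294 → M+2 is the base peak.
P(M+2) = C(3,1) × 0.69150^2 × 0.30850^1 = 3 × 0.47817225 × 0.3085 = 0.442548 (base)
P(M+6) = C(3,3) × 0.69150^0 × 0.30850^3 = 1 × 1.0000 × 0.02936064 = 0.029361
Relative intensity = 0.029361 / 0.442548 × 100 = 6.63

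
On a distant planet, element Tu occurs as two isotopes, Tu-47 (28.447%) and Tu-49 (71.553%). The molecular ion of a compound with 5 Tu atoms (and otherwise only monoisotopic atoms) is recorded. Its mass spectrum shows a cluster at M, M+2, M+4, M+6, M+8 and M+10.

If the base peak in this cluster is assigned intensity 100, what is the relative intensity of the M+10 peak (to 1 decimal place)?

50.3

Binomial terms of (0.28447 + 0.71553)^5: M 0.0019, M+2 0.0234, M+4 0.1179, M+6 0.2965, M+8 0.3728, M+10 0.1876 → M+8 is the base peak.
P(M+8) = C(5,4) × 0.28447^1 × 0.71553^4 = 5 × 0.28447 × 0.26212678 = 0.372836 (base)
P(M+10) = C(5,5) × 0.28447^0 × 0.71553^5 = 1 × 1.0000 × 0.18755957 = 0.187560
Relative intensity = 0.187560 / 0.372836 × 100 = 50.3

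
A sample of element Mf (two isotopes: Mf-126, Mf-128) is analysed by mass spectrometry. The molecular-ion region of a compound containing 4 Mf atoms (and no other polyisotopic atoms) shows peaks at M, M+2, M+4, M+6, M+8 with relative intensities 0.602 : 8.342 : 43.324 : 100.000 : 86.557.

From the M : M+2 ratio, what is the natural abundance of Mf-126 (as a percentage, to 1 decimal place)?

If p is the fraction of Mf that is Mf-126, then I(M+2)/I(M) = [C(4,1)·p^3·(1−p)] / p^4 = 4·(1−p)/p = 8.342/0.602 = 13.8571
(1−p)/p = 13.8571/4 = 3.4643  ⇒  p = 1/(1 + 3.4643) = 0.2240
Mf-126: 22.4%, Mf-128: 77.6%.

22.4%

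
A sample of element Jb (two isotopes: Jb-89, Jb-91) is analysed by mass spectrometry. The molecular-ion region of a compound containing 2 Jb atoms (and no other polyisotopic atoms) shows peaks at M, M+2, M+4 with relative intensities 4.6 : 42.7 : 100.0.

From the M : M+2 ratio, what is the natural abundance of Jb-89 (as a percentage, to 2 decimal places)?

Let p = fractional abundance of Jb-89. I(M+2)/I(M) = [C(2,1)·p^1·(1−p)] / p^2 = 2·(1−p)/p = 42.7/4.6 = 9.2826
(1−p)/p = 9.2826/2 = 4.6413  ⇒  p = 1/(1 + 4.6413) = 0.1773
Jb-89: 17.73%, Jb-91: 82.27%.

17.73%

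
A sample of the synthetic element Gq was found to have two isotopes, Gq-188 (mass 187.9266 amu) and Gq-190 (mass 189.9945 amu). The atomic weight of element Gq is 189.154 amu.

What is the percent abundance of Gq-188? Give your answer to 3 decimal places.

With x = fraction of Gq-188 (so Gq-190 is 1 − x):
187.9266·x + 189.9945·(1 − x) = 189.154
(187.9266 − 189.9945)·x = 189.154 − 189.9945
x = -0.8405 / -2.0679 = 0.40645 → 40.645% Gq-188, 59.355% Gq-190.

40.645%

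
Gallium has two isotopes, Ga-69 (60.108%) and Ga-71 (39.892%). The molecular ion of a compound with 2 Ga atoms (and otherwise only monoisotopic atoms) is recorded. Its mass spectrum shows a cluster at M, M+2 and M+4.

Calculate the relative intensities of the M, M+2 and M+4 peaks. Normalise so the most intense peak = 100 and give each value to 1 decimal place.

75.3 : 100.0 : 33.2

Expanding (0.60108 + 0.39892)^2:
P(M) = 0.60108^2 = 0.361297
P(M+2) = 2 × 0.60108^1 × 0.39892^1 = 0.479566
P(M+4) = 0.39892^2 = 0.159137
The M+2 peak is largest (0.479566); scaling to 100 gives 75.3 : 100.0 : 33.2.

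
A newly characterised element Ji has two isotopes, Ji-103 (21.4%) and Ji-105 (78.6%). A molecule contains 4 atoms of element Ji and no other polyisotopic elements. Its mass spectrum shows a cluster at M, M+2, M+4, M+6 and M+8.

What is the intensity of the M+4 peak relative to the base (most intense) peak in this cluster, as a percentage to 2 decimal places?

40.84%

Binomial terms of (0.214 + 0.786)^4: M 0.0021, M+2 0.0308, M+4 0.1698, M+6 0.4157, M+8 0.3817 → M+6 is the base peak.
P(M+6) = C(4,3) × 0.214^1 × 0.786^3 = 4 × 0.2140 × 0.48558766 = 0.415663 (base)
P(M+4) = C(4,2) × 0.214^2 × 0.786^2 = 6 × 0.045796 × 0.617796 = 0.169756
Relative intensity = 0.169756 / 0.415663 × 100 = 40.84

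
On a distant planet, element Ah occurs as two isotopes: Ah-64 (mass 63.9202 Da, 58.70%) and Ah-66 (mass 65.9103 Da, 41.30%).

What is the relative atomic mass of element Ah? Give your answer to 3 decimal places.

Ar = Σ fᵢ·mᵢ = 0.5870 × 63.9202 + 0.4130 × 65.9103
= 37.52116 + 27.22095 = 64.74211 Da

64.742 Da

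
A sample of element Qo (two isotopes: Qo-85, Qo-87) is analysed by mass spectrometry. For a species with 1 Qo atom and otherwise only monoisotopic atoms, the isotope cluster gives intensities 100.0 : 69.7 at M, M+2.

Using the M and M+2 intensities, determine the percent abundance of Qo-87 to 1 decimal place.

41.1%

Write p for the Qo-85 fraction. I(M+2)/I(M) = [C(1,1)·p^0·(1−p)] / p^1 = 1·(1−p)/p = 69.7/100.0 = 0.6970
(1−p)/p = 0.6970/1 = 0.6970  ⇒  p = 1/(1 + 0.6970) = 0.5893
Qo-85: 58.9%, Qo-87: 41.1%.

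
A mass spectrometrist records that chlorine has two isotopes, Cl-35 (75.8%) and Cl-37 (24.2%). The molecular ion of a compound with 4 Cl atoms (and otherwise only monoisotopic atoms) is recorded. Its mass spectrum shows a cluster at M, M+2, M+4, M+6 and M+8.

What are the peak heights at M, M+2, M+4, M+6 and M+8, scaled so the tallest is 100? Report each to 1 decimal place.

78.3 : 100.0 : 47.9 : 10.2 : 0.8

The 4 Cl atoms are independent, so intensities follow the terms of (0.758 + 0.242)^4.
P(M) = 0.758^4 = 0.330124
P(M+2) = 4 × 0.758^3 × 0.242^1 = 0.421583
P(M+4) = 6 × 0.758^2 × 0.242^2 = 0.201893
P(M+6) = 4 × 0.758^1 × 0.242^3 = 0.042971
P(M+8) = 0.242^4 = 0.003430
The M+2 peak is largest (0.421583); scaling to 100 gives 78.3 : 100.0 : 47.9 : 10.2 : 0.8.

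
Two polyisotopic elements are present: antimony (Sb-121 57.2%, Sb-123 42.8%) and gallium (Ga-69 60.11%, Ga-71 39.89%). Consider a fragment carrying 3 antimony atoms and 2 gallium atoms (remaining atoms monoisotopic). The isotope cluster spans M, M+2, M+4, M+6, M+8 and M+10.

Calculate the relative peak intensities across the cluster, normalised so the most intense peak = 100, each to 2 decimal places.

19.61 : 70.05 : 100.00 : 71.32 : 25.41 : 3.62

Antimony pattern (n=3): 0.18714925 : 0.42010426 : 0.31434374 : 0.07840275
Gallium pattern (n=2): 0.36132121 : 0.47955758 : 0.15912121
Convolve the two distributions (both contribute in 2-u steps):
  M: 0.18714925×0.36132121 = 0.067621
  M+2: 0.18714925×0.47955758 + 0.42010426×0.36132121 = 0.241541
  M+4: 0.18714925×0.15912121 + 0.42010426×0.47955758 + 0.31434374×0.36132121 = 0.344823
  M+6: 0.42010426×0.15912121 + 0.31434374×0.47955758 + 0.07840275×0.36132121 = 0.245922
  M+8: 0.31434374×0.15912121 + 0.07840275×0.47955758 = 0.087617
  M+10: 0.07840275×0.15912121 = 0.012476
Scale to base peak (0.344823) = 100: 19.61 : 70.05 : 100.00 : 71.32 : 25.41 : 3.62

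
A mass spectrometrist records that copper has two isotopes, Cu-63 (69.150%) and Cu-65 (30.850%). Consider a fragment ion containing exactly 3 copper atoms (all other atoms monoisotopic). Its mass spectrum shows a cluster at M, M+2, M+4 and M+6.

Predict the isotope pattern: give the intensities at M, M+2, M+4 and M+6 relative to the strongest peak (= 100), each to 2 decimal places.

74.72 : 100.00 : 44.61 : 6.63

Each Cu atom is independently Cu-63 (p = 0.69150) or Cu-65 (q = 0.30850); the cluster is the binomial expansion (p + q)^3.
P(M) = 0.69150^3 = 0.330656
P(M+2) = 3 × 0.69150^2 × 0.30850^1 = 0.442548
P(M+4) = 3 × 0.69150^1 × 0.30850^2 = 0.197435
P(M+6) = 0.30850^3 = 0.029361
The M+2 peak is largest (0.442548); scaling to 100 gives 74.72 : 100.00 : 44.61 : 6.63.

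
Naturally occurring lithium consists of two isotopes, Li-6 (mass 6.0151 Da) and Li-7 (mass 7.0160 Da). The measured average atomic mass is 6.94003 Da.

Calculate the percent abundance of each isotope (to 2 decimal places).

Li-6: 7.59%, Li-7: 92.41%

With x = fraction of Li-6 (so Li-7 is 1 − x):
6.0151·x + 7.0160·(1 − x) = 6.94003
(6.0151 − 7.0160)·x = 6.94003 − 7.0160
x = -0.07597 / -1.0009 = 0.07590 → 7.59% Li-6, 92.41% Li-7.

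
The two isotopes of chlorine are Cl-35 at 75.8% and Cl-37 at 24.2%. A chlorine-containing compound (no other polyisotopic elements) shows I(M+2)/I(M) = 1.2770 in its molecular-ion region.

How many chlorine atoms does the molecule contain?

4

The M+2/M ratio from n Cl atoms is n · q/p = n · 0.242/0.758.
n = 1.2770 × 0.758/0.242 = 4.00 ≈ 4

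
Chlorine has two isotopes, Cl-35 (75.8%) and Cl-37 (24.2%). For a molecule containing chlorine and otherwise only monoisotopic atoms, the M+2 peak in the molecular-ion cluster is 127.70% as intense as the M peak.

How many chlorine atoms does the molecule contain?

4

With n Cl atoms, P(M+2)/P(M) = C(n,1)·p^(n−1)q / p^n = n·q/p = n · 0.242/0.758.
n = 1.2770 × 0.758/0.242 = 4.00 ≈ 4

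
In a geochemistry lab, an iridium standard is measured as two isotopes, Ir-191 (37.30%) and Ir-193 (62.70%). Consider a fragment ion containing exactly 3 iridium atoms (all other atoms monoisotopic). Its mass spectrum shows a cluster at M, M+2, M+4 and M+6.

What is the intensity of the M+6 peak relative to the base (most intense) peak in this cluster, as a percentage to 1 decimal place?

Term probabilities: M 0.0519, M+2 0.2617, M+4 0.4399, M+6 0.2465. Base peak = M+4.
P(M+4) = C(3,2) × 0.3730^1 × 0.6270^2 = 3 × 0.3730 × 0.393129 = 0.439911 (base)
P(M+6) = C(3,3) × 0.3730^0 × 0.6270^3 = 1 × 1.0000 × 0.24649188 = 0.246492
Relative intensity = 0.246492 / 0.439911 × 100 = 56.0

56.0%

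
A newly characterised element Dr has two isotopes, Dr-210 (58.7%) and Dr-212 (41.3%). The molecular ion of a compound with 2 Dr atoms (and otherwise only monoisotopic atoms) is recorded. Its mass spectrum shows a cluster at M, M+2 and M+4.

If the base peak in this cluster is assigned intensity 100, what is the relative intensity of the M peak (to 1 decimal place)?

71.1

(0.587 + 0.413)^2 gives M 0.3446, M+2 0.4849, M+4 0.1706; the largest is M+2.
P(M+2) = C(2,1) × 0.587^1 × 0.413^1 = 2 × 0.5870 × 0.4130 = 0.484862 (base)
P(M) = C(2,0) × 0.587^2 × 0.413^0 = 1 × 0.344569 × 1.0000 = 0.344569
Relative intensity = 0.344569 / 0.484862 × 100 = 71.1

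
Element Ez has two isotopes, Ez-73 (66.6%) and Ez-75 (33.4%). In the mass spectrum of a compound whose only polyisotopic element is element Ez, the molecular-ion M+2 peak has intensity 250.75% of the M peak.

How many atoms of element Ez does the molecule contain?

5

The M+2/M ratio from n Ez atoms is n · q/p = n · 0.334/0.666.
n = 2.5075 × 0.666/0.334 = 5.00 ≈ 5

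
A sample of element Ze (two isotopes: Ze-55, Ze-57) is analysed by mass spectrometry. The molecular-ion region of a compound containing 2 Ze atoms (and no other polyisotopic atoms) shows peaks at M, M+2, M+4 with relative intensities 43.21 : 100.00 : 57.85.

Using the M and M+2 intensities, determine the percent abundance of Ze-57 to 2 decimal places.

Write p for the Ze-55 fraction. I(M+2)/I(M) = [C(2,1)·p^1·(1−p)] / p^2 = 2·(1−p)/p = 100.00/43.21 = 2.3143
(1−p)/p = 2.3143/2 = 1.1571  ⇒  p = 1/(1 + 1.1571) = 0.4636
Ze-55: 46.36%, Ze-57: 53.64%.

53.64%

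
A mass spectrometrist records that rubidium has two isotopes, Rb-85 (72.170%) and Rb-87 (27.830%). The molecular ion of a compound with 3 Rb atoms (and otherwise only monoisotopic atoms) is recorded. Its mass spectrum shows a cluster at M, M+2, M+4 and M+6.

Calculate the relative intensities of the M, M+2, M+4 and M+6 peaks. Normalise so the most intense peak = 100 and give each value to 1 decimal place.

86.4 : 100.0 : 38.6 : 5.0

Expanding (0.72170 + 0.27830)^3:
P(M) = 0.72170^3 = 0.375898
P(M+2) = 3 × 0.72170^2 × 0.27830^1 = 0.434858
P(M+4) = 3 × 0.72170^1 × 0.27830^2 = 0.167689
P(M+6) = 0.27830^3 = 0.021555
The M+2 peak is largest (0.434858); scaling to 100 gives 86.4 : 100.0 : 38.6 : 5.0.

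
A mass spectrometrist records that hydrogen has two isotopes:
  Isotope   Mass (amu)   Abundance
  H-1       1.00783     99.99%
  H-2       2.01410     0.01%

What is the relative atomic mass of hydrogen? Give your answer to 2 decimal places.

Weight each isotope mass by its fractional abundance: 0.9999 × 1.00783 + 0.0001 × 2.01410
= 1.007729 + 0.000201 = 1.007930 amu

1.01 amu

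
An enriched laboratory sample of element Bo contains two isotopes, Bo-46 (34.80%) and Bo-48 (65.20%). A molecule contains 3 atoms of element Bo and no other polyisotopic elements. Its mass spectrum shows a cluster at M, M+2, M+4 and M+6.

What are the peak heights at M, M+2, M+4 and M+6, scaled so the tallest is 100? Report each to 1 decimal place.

9.5 : 53.4 : 100.0 : 62.5

The 3 Bo atoms are independent, so intensities follow the terms of (0.3480 + 0.6520)^3.
P(M) = 0.3480^3 = 0.042144
P(M+2) = 3 × 0.3480^2 × 0.6520^1 = 0.236879
P(M+4) = 3 × 0.3480^1 × 0.6520^2 = 0.443809
P(M+6) = 0.6520^3 = 0.277168
The M+4 peak is largest (0.443809); scaling to 100 gives 9.5 : 53.4 : 100.0 : 62.5.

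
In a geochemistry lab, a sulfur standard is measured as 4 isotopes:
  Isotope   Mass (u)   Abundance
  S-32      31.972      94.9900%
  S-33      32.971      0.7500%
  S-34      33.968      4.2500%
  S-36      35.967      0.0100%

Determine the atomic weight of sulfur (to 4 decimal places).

32.0647 u

Average mass = Σ (abundance × isotope mass) = 0.949900 × 31.972 + 0.007500 × 32.971 + 0.042500 × 33.968 + 0.000100 × 35.967
= 30.37020 + 0.24728 + 1.44364 + 0.00360 = 32.06472 u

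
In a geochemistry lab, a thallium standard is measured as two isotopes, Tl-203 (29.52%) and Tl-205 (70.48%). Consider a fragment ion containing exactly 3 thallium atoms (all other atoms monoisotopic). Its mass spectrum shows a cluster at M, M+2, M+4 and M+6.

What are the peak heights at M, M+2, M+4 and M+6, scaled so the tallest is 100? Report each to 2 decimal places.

The 3 Tl atoms are independent, so intensities follow the terms of (0.2952 + 0.7048)^3.
P(M) = 0.2952^3 = 0.025725
P(M+2) = 3 × 0.2952^2 × 0.7048^1 = 0.184255
P(M+4) = 3 × 0.2952^1 × 0.7048^2 = 0.439916
P(M+6) = 0.7048^3 = 0.350104
The M+4 peak is largest (0.439916); scaling to 100 gives 5.85 : 41.88 : 100.00 : 79.58.

5.85 : 41.88 : 100.00 : 79.58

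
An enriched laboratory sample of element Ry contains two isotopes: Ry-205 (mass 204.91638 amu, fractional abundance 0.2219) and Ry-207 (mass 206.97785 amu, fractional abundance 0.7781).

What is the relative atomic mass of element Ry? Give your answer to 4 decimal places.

Weight each isotope mass by its fractional abundance: 0.2219 × 204.91638 + 0.7781 × 206.97785
= 45.470945 + 161.049465 = 206.520410 amu

206.5204 amu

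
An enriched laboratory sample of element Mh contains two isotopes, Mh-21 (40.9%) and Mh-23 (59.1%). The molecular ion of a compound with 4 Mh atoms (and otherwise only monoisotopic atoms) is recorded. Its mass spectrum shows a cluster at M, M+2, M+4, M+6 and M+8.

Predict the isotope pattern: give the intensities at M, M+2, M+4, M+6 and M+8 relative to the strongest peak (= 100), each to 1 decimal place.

Each Mh atom is independently Mh-21 (p = 0.409) or Mh-23 (q = 0.591); the cluster is the binomial expansion (p + q)^4.
P(M) = 0.409^4 = 0.027983
P(M+2) = 4 × 0.409^3 × 0.591^1 = 0.161740
P(M+4) = 6 × 0.409^2 × 0.591^2 = 0.350568
P(M+6) = 4 × 0.409^1 × 0.591^3 = 0.337711
P(M+8) = 0.591^4 = 0.121997
The M+4 peak is largest (0.350568); scaling to 100 gives 8.0 : 46.1 : 100.0 : 96.3 : 34.8.

8.0 : 46.1 : 100.0 : 96.3 : 34.8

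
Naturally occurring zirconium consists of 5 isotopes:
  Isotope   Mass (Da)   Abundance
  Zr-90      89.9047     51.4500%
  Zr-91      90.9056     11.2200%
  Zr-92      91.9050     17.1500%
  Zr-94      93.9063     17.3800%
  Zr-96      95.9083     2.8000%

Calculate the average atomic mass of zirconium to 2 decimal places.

Average mass = Σ (abundance × isotope mass) = 0.514500 × 89.9047 + 0.112200 × 90.9056 + 0.171500 × 91.9050 + 0.173800 × 93.9063 + 0.028000 × 95.9083
= 46.25597 + 10.19961 + 15.76171 + 16.32091 + 2.68543 = 91.22363 Da

91.22 Da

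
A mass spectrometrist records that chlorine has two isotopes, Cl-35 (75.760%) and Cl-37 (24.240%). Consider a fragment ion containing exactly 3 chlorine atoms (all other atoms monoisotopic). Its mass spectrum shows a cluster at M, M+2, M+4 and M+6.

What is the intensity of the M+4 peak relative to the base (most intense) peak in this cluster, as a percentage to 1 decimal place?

30.7%

Binomial terms of (0.75760 + 0.24240)^3: M 0.4348, M+2 0.4174, M+4 0.1335, M+6 0.0142 → M is the base peak.
P(M) = C(3,0) × 0.75760^3 × 0.24240^0 = 1 × 0.4348304 × 1.0000 = 0.434830 (base)
P(M+4) = C(3,2) × 0.75760^1 × 0.24240^2 = 3 × 0.7576 × 0.05875776 = 0.133545
Relative intensity = 0.133545 / 0.434830 × 100 = 30.7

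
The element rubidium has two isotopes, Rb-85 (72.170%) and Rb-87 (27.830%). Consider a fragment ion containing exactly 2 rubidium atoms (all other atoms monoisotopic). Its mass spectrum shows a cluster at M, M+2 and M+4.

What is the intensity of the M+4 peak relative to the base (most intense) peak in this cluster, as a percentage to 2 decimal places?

14.87%

(0.72170 + 0.27830)^2 gives M 0.5209, M+2 0.4017, M+4 0.0775; the largest is M.
P(M) = C(2,0) × 0.72170^2 × 0.27830^0 = 1 × 0.52085089 × 1.0000 = 0.520851 (base)
P(M+4) = C(2,2) × 0.72170^0 × 0.27830^2 = 1 × 1.0000 × 0.07745089 = 0.077451
Relative intensity = 0.077451 / 0.520851 × 100 = 14.87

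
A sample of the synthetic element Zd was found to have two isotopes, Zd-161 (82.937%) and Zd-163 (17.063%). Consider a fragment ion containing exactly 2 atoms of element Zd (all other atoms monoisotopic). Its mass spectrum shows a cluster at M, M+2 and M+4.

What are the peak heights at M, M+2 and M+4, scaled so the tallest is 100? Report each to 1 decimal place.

100.0 : 41.1 : 4.2

Each Zd atom is independently Zd-161 (p = 0.82937) or Zd-163 (q = 0.17063); the cluster is the binomial expansion (p + q)^2.
P(M) = 0.82937^2 = 0.687855
P(M+2) = 2 × 0.82937^1 × 0.17063^1 = 0.283031
P(M+4) = 0.17063^2 = 0.029115
The M peak is largest (0.687855); scaling to 100 gives 100.0 : 41.1 : 4.2.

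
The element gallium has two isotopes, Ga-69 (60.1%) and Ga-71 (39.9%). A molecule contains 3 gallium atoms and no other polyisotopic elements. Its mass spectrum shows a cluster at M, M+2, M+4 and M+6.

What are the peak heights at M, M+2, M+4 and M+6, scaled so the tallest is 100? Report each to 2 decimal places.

The 3 Ga atoms are independent, so intensities follow the terms of (0.601 + 0.399)^3.
P(M) = 0.601^3 = 0.217082
P(M+2) = 3 × 0.601^2 × 0.399^1 = 0.432358
P(M+4) = 3 × 0.601^1 × 0.399^2 = 0.287039
P(M+6) = 0.399^3 = 0.063521
The M+2 peak is largest (0.432358); scaling to 100 gives 50.21 : 100.00 : 66.39 : 14.69.

50.21 : 100.00 : 66.39 : 14.69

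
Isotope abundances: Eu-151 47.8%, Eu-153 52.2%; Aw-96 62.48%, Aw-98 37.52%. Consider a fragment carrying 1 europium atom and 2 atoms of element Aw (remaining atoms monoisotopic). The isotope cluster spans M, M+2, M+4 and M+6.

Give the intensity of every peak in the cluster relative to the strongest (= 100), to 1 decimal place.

43.6 : 100.0 : 72.9 : 17.2

Europium pattern (n=1): 0.4780 : 0.5220
Element Aw pattern (n=2): 0.39037504 : 0.46884992 : 0.14077504
Convolve the two distributions (both contribute in 2-u steps):
  M: 0.4780×0.39037504 = 0.186599
  M+2: 0.4780×0.46884992 + 0.5220×0.39037504 = 0.427886
  M+4: 0.4780×0.14077504 + 0.5220×0.46884992 = 0.312030
  M+6: 0.5220×0.14077504 = 0.073485
Scale to base peak (0.427886) = 100: 43.6 : 100.0 : 72.9 : 17.2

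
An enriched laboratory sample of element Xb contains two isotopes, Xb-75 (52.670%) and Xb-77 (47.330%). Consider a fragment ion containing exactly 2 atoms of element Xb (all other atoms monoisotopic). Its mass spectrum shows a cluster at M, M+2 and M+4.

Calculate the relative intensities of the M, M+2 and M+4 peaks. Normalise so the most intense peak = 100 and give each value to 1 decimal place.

Each Xb atom is independently Xb-75 (p = 0.52670) or Xb-77 (q = 0.47330); the cluster is the binomial expansion (p + q)^2.
P(M) = 0.52670^2 = 0.277413
P(M+2) = 2 × 0.52670^1 × 0.47330^1 = 0.498574
P(M+4) = 0.47330^2 = 0.224013
The M+2 peak is largest (0.498574); scaling to 100 gives 55.6 : 100.0 : 44.9.

55.6 : 100.0 : 44.9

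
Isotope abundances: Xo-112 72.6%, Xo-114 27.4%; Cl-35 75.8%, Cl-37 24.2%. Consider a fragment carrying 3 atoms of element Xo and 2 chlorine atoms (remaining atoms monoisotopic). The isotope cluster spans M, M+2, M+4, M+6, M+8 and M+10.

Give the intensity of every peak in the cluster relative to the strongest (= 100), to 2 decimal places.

Element Xo pattern (n=3): 0.38265718 : 0.43325647 : 0.16351553 : 0.02057082
Chlorine pattern (n=2): 0.574564 : 0.366872 : 0.058564
Convolve the two distributions (both contribute in 2-u steps):
  M: 0.38265718×0.574564 = 0.219861
  M+2: 0.38265718×0.366872 + 0.43325647×0.574564 = 0.389320
  M+4: 0.38265718×0.058564 + 0.43325647×0.366872 + 0.16351553×0.574564 = 0.275310
  M+6: 0.43325647×0.058564 + 0.16351553×0.366872 + 0.02057082×0.574564 = 0.097182
  M+8: 0.16351553×0.058564 + 0.02057082×0.366872 = 0.017123
  M+10: 0.02057082×0.058564 = 0.001205
Scale to base peak (0.389320) = 100: 56.47 : 100.00 : 70.72 : 24.96 : 4.40 : 0.31

56.47 : 100.00 : 70.72 : 24.96 : 4.40 : 0.31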